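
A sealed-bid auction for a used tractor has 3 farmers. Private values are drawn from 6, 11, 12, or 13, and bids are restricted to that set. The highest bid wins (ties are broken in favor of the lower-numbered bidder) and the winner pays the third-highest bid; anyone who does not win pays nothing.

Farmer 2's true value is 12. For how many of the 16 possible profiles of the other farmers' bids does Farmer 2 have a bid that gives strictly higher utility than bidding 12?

Others bid (6, 13): truth gives 0; bid 13 gives 6 > 0. Violating.
Others bid (11, 13): truth gives 0; bid 13 gives 1 > 0. Violating.
Others bid (12, 6): truth gives 0; bid 13 gives 6 > 0. Violating.
Others bid (12, 11): truth gives 0; bid 13 gives 1 > 0. Violating.
Others bid (6, 6): truth gives 6; no alternative beats it.
Others bid (6, 11): truth gives 6; no alternative beats it.
(Checking all 16 profiles: 4 have a profitable deviation, 12 do not.)

4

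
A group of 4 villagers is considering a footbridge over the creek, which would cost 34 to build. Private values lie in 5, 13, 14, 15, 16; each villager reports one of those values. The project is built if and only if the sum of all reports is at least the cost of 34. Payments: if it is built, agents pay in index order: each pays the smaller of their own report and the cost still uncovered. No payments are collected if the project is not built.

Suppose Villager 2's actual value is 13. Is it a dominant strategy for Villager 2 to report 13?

Consider the case where Villager 1 reports 5, Villager 3 reports 13 and Villager 4 reports 13.
Truthful report 13: project built, pays 13, utility 13 - 13 = 0.
Report 5 instead: project built, pays 5, utility 13 - 5 = 8.
Since 8 > 0, reporting 5 is strictly better here, so truthful reporting is not dominant.

No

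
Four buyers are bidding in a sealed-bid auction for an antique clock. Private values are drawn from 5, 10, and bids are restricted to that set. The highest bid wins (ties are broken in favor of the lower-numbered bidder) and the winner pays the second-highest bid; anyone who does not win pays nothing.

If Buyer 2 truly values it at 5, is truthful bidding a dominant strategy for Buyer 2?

Yes

Check each profile of the others' bids and compare truth against every alternative bid.
Others bid (5, 5, 10): truth gives 0, best alternative gives -5.
Others bid (5, 10, 5): truth gives 0, best alternative gives -5.
Others bid (5, 10, 10): truth gives 0, best alternative gives -5.
Others bid (5, 5, 5): truth gives 0, best alternative gives 0.
Others bid (10, 5, 5): truth gives 0, best alternative gives 0.
Others bid (10, 5, 10): truth gives 0, best alternative gives 0.
(Remaining 2 profiles checked similarly; truth is weakly best in each.)
In every case the truthful bid is at least as good as any alternative, so it is a dominant strategy.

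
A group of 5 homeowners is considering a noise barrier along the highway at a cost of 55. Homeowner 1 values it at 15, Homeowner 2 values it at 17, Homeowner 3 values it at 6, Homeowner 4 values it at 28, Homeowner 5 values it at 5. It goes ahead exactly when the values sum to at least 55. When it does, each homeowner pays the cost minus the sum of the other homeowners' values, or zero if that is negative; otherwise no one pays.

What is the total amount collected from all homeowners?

13

Total value 71 ≥ cost 55, so it is built.
Homeowner 1: others sum to 56; max(0, 55 - 56) = 0.
Homeowner 2: others sum to 54; max(0, 55 - 54) = 1.
Homeowner 3: others sum to 65; max(0, 55 - 65) = 0.
Homeowner 4: others sum to 43; max(0, 55 - 43) = 12.
Homeowner 5: others sum to 66; max(0, 55 - 66) = 0.
Total collected = 0 + 1 + 0 + 12 + 0 = 13.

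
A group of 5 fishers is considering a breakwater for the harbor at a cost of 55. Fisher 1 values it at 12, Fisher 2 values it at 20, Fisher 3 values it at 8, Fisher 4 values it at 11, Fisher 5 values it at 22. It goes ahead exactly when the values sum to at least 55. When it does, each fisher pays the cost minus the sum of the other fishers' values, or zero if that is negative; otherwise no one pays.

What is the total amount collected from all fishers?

Total value 73 ≥ cost 55, so it is built.
Fisher 1: others sum to 61; max(0, 55 - 61) = 0.
Fisher 2: others sum to 53; max(0, 55 - 53) = 2.
Fisher 3: others sum to 65; max(0, 55 - 65) = 0.
Fisher 4: others sum to 62; max(0, 55 - 62) = 0.
Fisher 5: others sum to 51; max(0, 55 - 51) = 4.
Total collected = 0 + 2 + 0 + 0 + 4 = 6.

6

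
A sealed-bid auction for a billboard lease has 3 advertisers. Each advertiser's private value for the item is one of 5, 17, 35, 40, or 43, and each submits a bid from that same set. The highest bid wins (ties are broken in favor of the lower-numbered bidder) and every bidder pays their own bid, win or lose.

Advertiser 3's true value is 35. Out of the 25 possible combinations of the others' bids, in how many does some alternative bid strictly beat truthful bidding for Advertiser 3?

22

Others bid (5, 5): truth gives 0; bid 17 gives 18 > 0. Violating.
Others bid (5, 35): truth gives -35; bid 5 gives -5 > -35. Violating.
Others bid (5, 40): truth gives -35; bid 5 gives -5 > -35. Violating.
Others bid (5, 43): truth gives -35; bid 5 gives -5 > -35. Violating.
Others bid (5, 17): truth gives 0; no alternative beats it.
Others bid (17, 5): truth gives 0; no alternative beats it.
(Checking all 25 profiles: 22 have a profitable deviation, 3 do not.)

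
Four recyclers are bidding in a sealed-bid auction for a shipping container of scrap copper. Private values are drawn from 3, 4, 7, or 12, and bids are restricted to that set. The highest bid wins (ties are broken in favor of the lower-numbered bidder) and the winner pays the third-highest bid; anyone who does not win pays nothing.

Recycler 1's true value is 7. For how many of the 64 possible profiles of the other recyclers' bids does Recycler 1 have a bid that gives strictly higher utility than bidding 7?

12

Others bid (3, 3, 12): truth gives 0; bid 12 gives 4 > 0. Violating.
Others bid (3, 4, 12): truth gives 0; bid 12 gives 3 > 0. Violating.
Others bid (3, 12, 3): truth gives 0; bid 12 gives 4 > 0. Violating.
Others bid (3, 12, 4): truth gives 0; bid 12 gives 3 > 0. Violating.
Others bid (3, 3, 3): truth gives 4; no alternative beats it.
Others bid (3, 3, 4): truth gives 4; no alternative beats it.
(Checking all 64 profiles: 12 have a profitable deviation, 52 do not.)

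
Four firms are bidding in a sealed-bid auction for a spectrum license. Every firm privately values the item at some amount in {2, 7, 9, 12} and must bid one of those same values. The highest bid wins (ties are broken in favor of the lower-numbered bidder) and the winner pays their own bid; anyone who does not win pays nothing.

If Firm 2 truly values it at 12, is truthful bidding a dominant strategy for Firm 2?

Consider the case where Firm 1 bids 2, Firm 3 bids 2 and Firm 4 bids 2.
Truthful bid 12: wins, pays 12, utility 12 - 12 = 0.
Bid 7 instead: wins, pays 7, utility 12 - 7 = 5.
Since 5 > 0, bidding 7 is strictly better here, so truthful bidding is not dominant.

No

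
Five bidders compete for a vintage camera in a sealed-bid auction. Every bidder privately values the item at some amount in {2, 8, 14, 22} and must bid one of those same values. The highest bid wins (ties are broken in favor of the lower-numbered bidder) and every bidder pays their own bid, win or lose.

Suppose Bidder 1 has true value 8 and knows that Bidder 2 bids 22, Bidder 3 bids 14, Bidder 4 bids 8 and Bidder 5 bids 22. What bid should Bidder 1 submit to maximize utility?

Bid 2: loses but pays 2, utility -2.
Bid 8: loses but pays 8, utility -8.
Bid 14: loses but pays 14, utility -14.
Bid 22: wins, pays 22, utility 8 - 22 = -14.
The best choice is 2 with utility -2.

2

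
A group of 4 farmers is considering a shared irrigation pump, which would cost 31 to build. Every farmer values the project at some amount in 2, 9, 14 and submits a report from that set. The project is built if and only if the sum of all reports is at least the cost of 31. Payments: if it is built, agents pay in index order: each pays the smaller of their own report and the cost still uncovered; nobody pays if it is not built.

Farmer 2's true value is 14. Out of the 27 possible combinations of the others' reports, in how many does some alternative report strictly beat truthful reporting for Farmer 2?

17

Others report (2, 9, 14): truth gives 0; report 9 gives 5 > 0. Violating.
Others report (2, 14, 9): truth gives 0; report 9 gives 5 > 0. Violating.
Others report (2, 14, 14): truth gives 0; report 2 gives 12 > 0. Violating.
Others report (9, 2, 14): truth gives 0; report 9 gives 5 > 0. Violating.
Others report (2, 2, 2): truth gives 0; no alternative beats it.
Others report (2, 2, 9): truth gives 0; no alternative beats it.
(Checking all 27 profiles: 17 have a profitable deviation, 10 do not.)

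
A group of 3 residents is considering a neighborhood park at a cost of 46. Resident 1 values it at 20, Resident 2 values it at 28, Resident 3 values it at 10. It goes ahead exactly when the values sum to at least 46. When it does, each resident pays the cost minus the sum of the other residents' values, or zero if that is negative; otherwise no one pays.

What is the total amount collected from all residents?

24

Total value 58 ≥ cost 46, so it is built.
Resident 1: others sum to 38; max(0, 46 - 38) = 8.
Resident 2: others sum to 30; max(0, 46 - 30) = 16.
Resident 3: others sum to 48; max(0, 46 - 48) = 0.
Total collected = 8 + 16 + 0 = 24.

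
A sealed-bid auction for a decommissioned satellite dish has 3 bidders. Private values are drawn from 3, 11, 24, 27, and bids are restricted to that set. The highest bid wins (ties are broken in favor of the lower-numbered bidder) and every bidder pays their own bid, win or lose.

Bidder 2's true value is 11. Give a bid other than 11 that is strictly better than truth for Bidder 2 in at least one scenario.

3

Suppose Bidder 1 bids 3 and Bidder 3 bids 24.
Bid 11: loses but pays 11, utility -11.
Bid 3: loses but pays 3, utility -3.
So bidding 3 beats truth here (-3 > -11).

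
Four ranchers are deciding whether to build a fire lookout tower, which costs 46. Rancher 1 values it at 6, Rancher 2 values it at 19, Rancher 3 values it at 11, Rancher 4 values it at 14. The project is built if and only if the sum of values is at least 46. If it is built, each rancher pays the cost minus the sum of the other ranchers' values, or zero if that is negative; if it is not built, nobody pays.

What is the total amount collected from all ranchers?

34

Total value 50 ≥ cost 46, so it is built.
Rancher 1: others sum to 44; max(0, 46 - 44) = 2.
Rancher 2: others sum to 31; max(0, 46 - 31) = 15.
Rancher 3: others sum to 39; max(0, 46 - 39) = 7.
Rancher 4: others sum to 36; max(0, 46 - 36) = 10.
Total collected = 2 + 15 + 7 + 10 = 34.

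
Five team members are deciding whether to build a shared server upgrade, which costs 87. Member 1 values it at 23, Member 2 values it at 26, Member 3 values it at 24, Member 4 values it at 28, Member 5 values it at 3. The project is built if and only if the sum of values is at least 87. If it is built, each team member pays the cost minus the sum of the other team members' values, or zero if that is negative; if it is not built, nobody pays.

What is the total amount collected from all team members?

33

Total value 104 ≥ cost 87, so it is built.
Member 1: others sum to 81; max(0, 87 - 81) = 6.
Member 2: others sum to 78; max(0, 87 - 78) = 9.
Member 3: others sum to 80; max(0, 87 - 80) = 7.
Member 4: others sum to 76; max(0, 87 - 76) = 11.
Member 5: others sum to 101; max(0, 87 - 101) = 0.
Total collected = 6 + 9 + 7 + 11 + 0 = 33.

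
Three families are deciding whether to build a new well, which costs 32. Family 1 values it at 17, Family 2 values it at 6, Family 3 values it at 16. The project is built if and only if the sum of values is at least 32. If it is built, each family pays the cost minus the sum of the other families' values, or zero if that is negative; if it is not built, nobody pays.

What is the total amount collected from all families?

Total value 39 ≥ cost 32, so it is built.
Family 1: others sum to 22; max(0, 32 - 22) = 10.
Family 2: others sum to 33; max(0, 32 - 33) = 0.
Family 3: others sum to 23; max(0, 32 - 23) = 9.
Total collected = 10 + 0 + 9 = 19.

19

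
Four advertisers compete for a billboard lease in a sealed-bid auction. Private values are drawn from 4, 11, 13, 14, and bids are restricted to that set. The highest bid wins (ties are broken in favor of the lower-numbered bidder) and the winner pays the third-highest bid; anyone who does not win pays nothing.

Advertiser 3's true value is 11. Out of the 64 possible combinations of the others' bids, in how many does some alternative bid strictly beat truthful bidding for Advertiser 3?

Others bid (4, 4, 13): truth gives 0; bid 13 gives 7 > 0. Violating.
Others bid (4, 4, 14): truth gives 0; bid 14 gives 7 > 0. Violating.
Others bid (4, 11, 4): truth gives 0; bid 13 gives 7 > 0. Violating.
Others bid (4, 13, 4): truth gives 0; bid 14 gives 7 > 0. Violating.
Others bid (4, 4, 4): truth gives 7; no alternative beats it.
Others bid (4, 4, 11): truth gives 7; no alternative beats it.
(Checking all 64 profiles: 6 have a profitable deviation, 58 do not.)

6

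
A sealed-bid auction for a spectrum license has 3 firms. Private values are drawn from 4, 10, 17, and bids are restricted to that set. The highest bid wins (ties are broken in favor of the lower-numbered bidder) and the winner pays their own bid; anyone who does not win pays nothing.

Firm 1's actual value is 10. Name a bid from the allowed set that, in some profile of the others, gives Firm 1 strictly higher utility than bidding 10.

Suppose Firm 2 bids 4 and Firm 3 bids 4.
Bid 10: wins, pays 10, utility 10 - 10 = 0.
Bid 4: wins, pays 4, utility 10 - 4 = 6.
So bidding 4 beats truth here (6 > 0).

4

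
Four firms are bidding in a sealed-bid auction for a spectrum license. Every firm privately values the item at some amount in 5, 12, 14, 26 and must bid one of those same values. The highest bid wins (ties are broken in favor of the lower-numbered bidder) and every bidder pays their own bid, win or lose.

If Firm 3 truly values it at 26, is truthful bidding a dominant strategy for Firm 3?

No

Consider the case where Firm 1 bids 5, Firm 2 bids 5 and Firm 4 bids 5.
Truthful bid 26: wins, pays 26, utility 26 - 26 = 0.
Bid 12 instead: wins, pays 12, utility 26 - 12 = 14.
Since 14 > 0, bidding 12 is strictly better here, so truthful bidding is not dominant.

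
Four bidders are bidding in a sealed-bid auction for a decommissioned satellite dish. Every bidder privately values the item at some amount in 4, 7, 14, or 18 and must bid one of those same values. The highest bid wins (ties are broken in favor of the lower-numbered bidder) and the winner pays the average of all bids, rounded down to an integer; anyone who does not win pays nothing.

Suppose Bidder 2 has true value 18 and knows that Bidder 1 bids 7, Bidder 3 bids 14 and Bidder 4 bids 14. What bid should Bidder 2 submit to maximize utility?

14

Bid 4: loses, pays 0, utility 0.
Bid 7: loses, pays 0, utility 0.
Bid 14: wins, pays 12, utility 18 - 12 = 6.
Bid 18: wins, pays 13, utility 18 - 13 = 5.
The best choice is 14 with utility 6.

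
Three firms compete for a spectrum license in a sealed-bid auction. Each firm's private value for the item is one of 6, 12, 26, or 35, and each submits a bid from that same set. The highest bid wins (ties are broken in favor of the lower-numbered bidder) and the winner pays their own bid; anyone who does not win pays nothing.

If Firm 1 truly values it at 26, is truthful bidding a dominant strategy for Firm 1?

No

Consider the case where Firm 2 bids 6 and Firm 3 bids 6.
Truthful bid 26: wins, pays 26, utility 26 - 26 = 0.
Bid 6 instead: wins, pays 6, utility 26 - 6 = 20.
Since 20 > 0, bidding 6 is strictly better here, so truthful bidding is not dominant.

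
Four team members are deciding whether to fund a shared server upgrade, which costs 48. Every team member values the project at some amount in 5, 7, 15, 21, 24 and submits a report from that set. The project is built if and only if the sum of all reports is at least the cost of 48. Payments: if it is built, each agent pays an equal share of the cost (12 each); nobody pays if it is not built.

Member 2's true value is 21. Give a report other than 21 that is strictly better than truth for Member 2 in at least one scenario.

24

Suppose Member 1 reports 5, Member 3 reports 5 and Member 4 reports 15.
Report 21: project not built, utility 0.
Report 24: project built, pays 12, utility 21 - 12 = 9.
So reporting 24 beats truth here (9 > 0).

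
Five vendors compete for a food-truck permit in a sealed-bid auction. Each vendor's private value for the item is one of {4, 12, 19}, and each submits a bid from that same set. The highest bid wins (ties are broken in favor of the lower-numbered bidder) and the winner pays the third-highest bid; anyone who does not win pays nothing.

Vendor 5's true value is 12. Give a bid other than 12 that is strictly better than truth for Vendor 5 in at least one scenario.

Suppose Vendor 1 bids 4, Vendor 2 bids 4, Vendor 3 bids 4 and Vendor 4 bids 12.
Bid 12: loses, pays 0, utility 0.
Bid 19: wins, pays 4, utility 12 - 4 = 8.
So bidding 19 beats truth here (8 > 0).

19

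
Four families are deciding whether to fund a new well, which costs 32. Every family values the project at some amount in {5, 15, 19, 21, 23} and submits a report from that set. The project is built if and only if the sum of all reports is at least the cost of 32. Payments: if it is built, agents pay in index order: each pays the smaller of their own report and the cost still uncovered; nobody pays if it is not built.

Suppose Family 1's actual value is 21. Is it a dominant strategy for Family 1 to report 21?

Consider the case where Family 2 reports 5, Family 3 reports 5 and Family 4 reports 5.
Truthful report 21: project built, pays 21, utility 21 - 21 = 0.
Report 19 instead: project built, pays 19, utility 21 - 19 = 2.
Since 2 > 0, reporting 19 is strictly better here, so truthful reporting is not dominant.

No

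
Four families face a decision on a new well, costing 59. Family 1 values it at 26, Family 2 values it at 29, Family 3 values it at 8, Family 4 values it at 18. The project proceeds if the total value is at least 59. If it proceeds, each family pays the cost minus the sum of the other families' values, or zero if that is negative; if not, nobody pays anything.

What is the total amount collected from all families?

11

Total value 81 ≥ cost 59, so it is built.
Family 1: others sum to 55; max(0, 59 - 55) = 4.
Family 2: others sum to 52; max(0, 59 - 52) = 7.
Family 3: others sum to 73; max(0, 59 - 73) = 0.
Family 4: others sum to 63; max(0, 59 - 63) = 0.
Total collected = 4 + 7 + 0 + 0 = 11.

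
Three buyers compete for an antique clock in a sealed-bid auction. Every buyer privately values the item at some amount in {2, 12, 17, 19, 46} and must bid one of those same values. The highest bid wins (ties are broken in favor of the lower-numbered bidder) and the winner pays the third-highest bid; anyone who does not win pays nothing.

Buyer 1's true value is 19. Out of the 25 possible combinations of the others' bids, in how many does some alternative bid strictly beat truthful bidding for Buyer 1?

Others bid (2, 46): truth gives 0; bid 46 gives 17 > 0. Violating.
Others bid (12, 46): truth gives 0; bid 46 gives 7 > 0. Violating.
Others bid (17, 46): truth gives 0; bid 46 gives 2 > 0. Violating.
Others bid (46, 2): truth gives 0; bid 46 gives 17 > 0. Violating.
Others bid (2, 2): truth gives 17; no alternative beats it.
Others bid (2, 12): truth gives 17; no alternative beats it.
(Checking all 25 profiles: 6 have a profitable deviation, 19 do not.)

6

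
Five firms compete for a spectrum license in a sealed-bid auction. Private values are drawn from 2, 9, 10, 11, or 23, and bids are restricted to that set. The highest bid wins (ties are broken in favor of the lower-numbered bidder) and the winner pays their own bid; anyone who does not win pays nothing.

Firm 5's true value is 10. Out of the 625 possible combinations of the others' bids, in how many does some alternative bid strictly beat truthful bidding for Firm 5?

Others bid (2, 2, 2, 2): truth gives 0; bid 9 gives 1 > 0. Violating.
Others bid (2, 2, 2, 9): truth gives 0; no alternative beats it.
Others bid (2, 2, 2, 10): truth gives 0; no alternative beats it.
(Checking all 625 profiles: 1 has a profitable deviation, 624 do not.)

1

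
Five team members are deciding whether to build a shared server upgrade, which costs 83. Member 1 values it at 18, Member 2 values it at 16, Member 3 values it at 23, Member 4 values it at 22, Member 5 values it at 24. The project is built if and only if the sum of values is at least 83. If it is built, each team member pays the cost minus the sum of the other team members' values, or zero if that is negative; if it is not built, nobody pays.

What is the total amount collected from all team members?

9

Total value 103 ≥ cost 83, so it is built.
Member 1: others sum to 85; max(0, 83 - 85) = 0.
Member 2: others sum to 87; max(0, 83 - 87) = 0.
Member 3: others sum to 80; max(0, 83 - 80) = 3.
Member 4: others sum to 81; max(0, 83 - 81) = 2.
Member 5: others sum to 79; max(0, 83 - 79) = 4.
Total collected = 0 + 0 + 3 + 2 + 4 = 9.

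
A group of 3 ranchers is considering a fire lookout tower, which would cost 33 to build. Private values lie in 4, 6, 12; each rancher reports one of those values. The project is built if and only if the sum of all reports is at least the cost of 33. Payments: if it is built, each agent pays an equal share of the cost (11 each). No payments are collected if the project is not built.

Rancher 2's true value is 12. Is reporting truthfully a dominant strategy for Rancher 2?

Yes

Check each profile of the others' reports and compare truth against every alternative report.
Others report (12, 12): truth gives 1, best alternative gives 0.
Others report (4, 4): truth gives 0, best alternative gives 0.
Others report (4, 6): truth gives 0, best alternative gives 0.
Others report (4, 12): truth gives 0, best alternative gives 0.
Others report (6, 4): truth gives 0, best alternative gives 0.
Others report (6, 6): truth gives 0, best alternative gives 0.
(Remaining 3 profiles checked similarly; truth is weakly best in each.)
In every case the truthful report is at least as good as any alternative, so it is a dominant strategy.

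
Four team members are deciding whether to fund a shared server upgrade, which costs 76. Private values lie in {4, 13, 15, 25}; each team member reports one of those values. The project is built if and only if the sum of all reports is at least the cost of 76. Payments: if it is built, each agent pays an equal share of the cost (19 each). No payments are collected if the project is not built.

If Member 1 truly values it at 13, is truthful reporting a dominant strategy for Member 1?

Consider the case where Member 2 reports 13, Member 3 reports 25 and Member 4 reports 25.
Truthful report 13: project built, pays 19, utility 13 - 19 = -6.
Report 4 instead: project not built, utility 0.
Since 0 > -6, reporting 4 is strictly better here, so truthful reporting is not dominant.

No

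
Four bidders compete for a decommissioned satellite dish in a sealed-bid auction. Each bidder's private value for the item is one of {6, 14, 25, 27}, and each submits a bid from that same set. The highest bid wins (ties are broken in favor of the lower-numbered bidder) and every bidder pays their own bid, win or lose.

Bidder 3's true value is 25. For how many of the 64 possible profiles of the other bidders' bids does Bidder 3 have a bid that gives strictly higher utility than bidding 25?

Others bid (6, 6, 6): truth gives 0; bid 14 gives 11 > 0. Violating.
Others bid (6, 6, 14): truth gives 0; bid 14 gives 11 > 0. Violating.
Others bid (6, 6, 27): truth gives -25; bid 27 gives -2 > -25. Violating.
Others bid (6, 14, 27): truth gives -25; bid 27 gives -2 > -25. Violating.
Others bid (6, 6, 25): truth gives 0; no alternative beats it.
Others bid (6, 14, 6): truth gives 0; no alternative beats it.
(Checking all 64 profiles: 54 have a profitable deviation, 10 do not.)

54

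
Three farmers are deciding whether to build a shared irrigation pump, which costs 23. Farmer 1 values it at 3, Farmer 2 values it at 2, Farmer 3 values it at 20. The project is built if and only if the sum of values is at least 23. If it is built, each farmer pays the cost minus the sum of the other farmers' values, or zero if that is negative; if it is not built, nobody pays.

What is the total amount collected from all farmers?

19

Total value 25 ≥ cost 23, so it is built.
Farmer 1: others sum to 22; max(0, 23 - 22) = 1.
Farmer 2: others sum to 23; max(0, 23 - 23) = 0.
Farmer 3: others sum to 5; max(0, 23 - 5) = 18.
Total collected = 1 + 0 + 18 = 19.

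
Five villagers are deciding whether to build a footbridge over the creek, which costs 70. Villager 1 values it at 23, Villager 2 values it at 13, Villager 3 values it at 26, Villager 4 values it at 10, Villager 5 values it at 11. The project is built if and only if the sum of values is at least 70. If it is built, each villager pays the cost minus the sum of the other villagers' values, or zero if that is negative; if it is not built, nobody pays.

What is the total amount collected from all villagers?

Total value 83 ≥ cost 70, so it is built.
Villager 1: others sum to 60; max(0, 70 - 60) = 10.
Villager 2: others sum to 70; max(0, 70 - 70) = 0.
Villager 3: others sum to 57; max(0, 70 - 57) = 13.
Villager 4: others sum to 73; max(0, 70 - 73) = 0.
Villager 5: others sum to 72; max(0, 70 - 72) = 0.
Total collected = 10 + 0 + 13 + 0 + 0 = 23.

23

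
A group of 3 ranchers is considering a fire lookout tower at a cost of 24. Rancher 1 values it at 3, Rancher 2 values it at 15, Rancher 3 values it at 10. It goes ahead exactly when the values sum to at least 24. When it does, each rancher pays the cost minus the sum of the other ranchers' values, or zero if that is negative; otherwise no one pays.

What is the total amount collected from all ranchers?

17

Total value 28 ≥ cost 24, so it is built.
Rancher 1: others sum to 25; max(0, 24 - 25) = 0.
Rancher 2: others sum to 13; max(0, 24 - 13) = 11.
Rancher 3: others sum to 18; max(0, 24 - 18) = 6.
Total collected = 0 + 11 + 6 = 17.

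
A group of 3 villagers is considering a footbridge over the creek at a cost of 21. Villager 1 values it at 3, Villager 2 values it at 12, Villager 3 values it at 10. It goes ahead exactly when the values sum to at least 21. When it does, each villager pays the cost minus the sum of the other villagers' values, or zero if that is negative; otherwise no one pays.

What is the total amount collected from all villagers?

14

Total value 25 ≥ cost 21, so it is built.
Villager 1: others sum to 22; max(0, 21 - 22) = 0.
Villager 2: others sum to 13; max(0, 21 - 13) = 8.
Villager 3: others sum to 15; max(0, 21 - 15) = 6.
Total collected = 0 + 8 + 6 = 14.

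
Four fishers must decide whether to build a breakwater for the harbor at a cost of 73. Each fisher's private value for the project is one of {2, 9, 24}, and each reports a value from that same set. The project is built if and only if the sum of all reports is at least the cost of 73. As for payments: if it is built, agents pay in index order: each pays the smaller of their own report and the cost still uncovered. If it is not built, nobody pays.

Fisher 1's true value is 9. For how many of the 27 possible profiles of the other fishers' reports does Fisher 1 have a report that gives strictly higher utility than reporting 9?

Others report (24, 24, 24): truth gives 0; report 2 gives 7 > 0. Violating.
Others report (2, 2, 2): truth gives 0; no alternative beats it.
Others report (2, 2, 9): truth gives 0; no alternative beats it.
(Checking all 27 profiles: 1 has a profitable deviation, 26 do not.)

1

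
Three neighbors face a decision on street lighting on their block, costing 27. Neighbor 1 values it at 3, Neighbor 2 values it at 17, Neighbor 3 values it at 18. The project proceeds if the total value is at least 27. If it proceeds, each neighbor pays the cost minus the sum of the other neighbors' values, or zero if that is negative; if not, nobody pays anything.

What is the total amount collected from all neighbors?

13

Total value 38 ≥ cost 27, so it is built.
Neighbor 1: others sum to 35; max(0, 27 - 35) = 0.
Neighbor 2: others sum to 21; max(0, 27 - 21) = 6.
Neighbor 3: others sum to 20; max(0, 27 - 20) = 7.
Total collected = 0 + 6 + 7 = 13.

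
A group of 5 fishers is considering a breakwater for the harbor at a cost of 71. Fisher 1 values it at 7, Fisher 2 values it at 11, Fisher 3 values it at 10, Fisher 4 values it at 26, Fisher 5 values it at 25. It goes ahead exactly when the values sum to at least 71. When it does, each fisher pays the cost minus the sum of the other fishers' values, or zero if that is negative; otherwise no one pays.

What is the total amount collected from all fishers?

Total value 79 ≥ cost 71, so it is built.
Fisher 1: others sum to 72; max(0, 71 - 72) = 0.
Fisher 2: others sum to 68; max(0, 71 - 68) = 3.
Fisher 3: others sum to 69; max(0, 71 - 69) = 2.
Fisher 4: others sum to 53; max(0, 71 - 53) = 18.
Fisher 5: others sum to 54; max(0, 71 - 54) = 17.
Total collected = 0 + 3 + 2 + 18 + 17 = 40.

40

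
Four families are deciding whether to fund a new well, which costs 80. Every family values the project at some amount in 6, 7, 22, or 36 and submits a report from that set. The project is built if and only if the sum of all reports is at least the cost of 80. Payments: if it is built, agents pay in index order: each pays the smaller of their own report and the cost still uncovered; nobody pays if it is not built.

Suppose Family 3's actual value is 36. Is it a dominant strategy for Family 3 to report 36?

Consider the case where Family 1 reports 6, Family 2 reports 22 and Family 4 reports 36.
Truthful report 36: project built, pays 36, utility 36 - 36 = 0.
Report 22 instead: project built, pays 22, utility 36 - 22 = 14.
Since 14 > 0, reporting 22 is strictly better here, so truthful reporting is not dominant.

No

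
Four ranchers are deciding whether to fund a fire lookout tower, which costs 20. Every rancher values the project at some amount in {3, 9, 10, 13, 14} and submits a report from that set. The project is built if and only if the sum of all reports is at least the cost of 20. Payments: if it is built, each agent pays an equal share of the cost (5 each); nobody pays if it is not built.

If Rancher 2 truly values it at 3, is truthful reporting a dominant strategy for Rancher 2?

Check each profile of the others' reports and compare truth against every alternative report.
Others report (3, 3, 9): truth gives 0, best alternative gives -2.
Others report (3, 3, 10): truth gives 0, best alternative gives -2.
Others report (3, 9, 3): truth gives 0, best alternative gives -2.
Others report (3, 10, 3): truth gives 0, best alternative gives -2.
Others report (9, 3, 3): truth gives 0, best alternative gives -2.
Others report (10, 3, 3): truth gives 0, best alternative gives -2.
(Remaining 119 profiles checked similarly; truth is weakly best in each.)
In every case the truthful report is at least as good as any alternative, so it is a dominant strategy.

Yes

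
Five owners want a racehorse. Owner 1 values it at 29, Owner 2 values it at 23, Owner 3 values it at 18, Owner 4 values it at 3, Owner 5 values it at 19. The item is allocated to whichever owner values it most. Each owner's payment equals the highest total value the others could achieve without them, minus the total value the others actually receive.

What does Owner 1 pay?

23

Owner 1 has the highest value and receives the item.
Without Owner 1, the item would go to the next-highest value, 23, so the others could achieve 23.
With Owner 1 present and winning, the others receive nothing, so their total is 0.
Payment = 23 - 0 = 23.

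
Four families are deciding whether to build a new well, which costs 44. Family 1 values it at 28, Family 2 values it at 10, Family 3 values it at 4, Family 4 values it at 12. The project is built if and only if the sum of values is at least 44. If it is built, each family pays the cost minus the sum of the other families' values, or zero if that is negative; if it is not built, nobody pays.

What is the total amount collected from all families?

20

Total value 54 ≥ cost 44, so it is built.
Family 1: others sum to 26; max(0, 44 - 26) = 18.
Family 2: others sum to 44; max(0, 44 - 44) = 0.
Family 3: others sum to 50; max(0, 44 - 50) = 0.
Family 4: others sum to 42; max(0, 44 - 42) = 2.
Total collected = 18 + 0 + 0 + 2 = 20.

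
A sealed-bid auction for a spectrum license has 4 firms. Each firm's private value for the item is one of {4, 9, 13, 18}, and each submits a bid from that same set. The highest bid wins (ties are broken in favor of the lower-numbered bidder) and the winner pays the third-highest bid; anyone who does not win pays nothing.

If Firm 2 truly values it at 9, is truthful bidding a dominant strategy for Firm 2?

Consider the case where Firm 1 bids 4, Firm 3 bids 4 and Firm 4 bids 13.
Truthful bid 9: loses, pays 0, utility 0.
Bid 13 instead: wins, pays 4, utility 9 - 4 = 5.
Since 5 > 0, bidding 13 is strictly better here, so truthful bidding is not dominant.

No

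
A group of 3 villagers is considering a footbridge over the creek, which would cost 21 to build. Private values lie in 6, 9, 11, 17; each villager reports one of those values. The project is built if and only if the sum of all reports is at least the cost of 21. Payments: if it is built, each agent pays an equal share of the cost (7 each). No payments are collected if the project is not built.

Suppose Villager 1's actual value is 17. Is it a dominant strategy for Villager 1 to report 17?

Check each profile of the others' reports and compare truth against every alternative report.
Others report (6, 6): truth gives 10, best alternative gives 10.
Others report (6, 9): truth gives 10, best alternative gives 10.
Others report (6, 11): truth gives 10, best alternative gives 10.
Others report (6, 17): truth gives 10, best alternative gives 10.
Others report (9, 6): truth gives 10, best alternative gives 10.
Others report (9, 9): truth gives 10, best alternative gives 10.
(Remaining 10 profiles checked similarly; truth is weakly best in each.)
In every case the truthful report is at least as good as any alternative, so it is a dominant strategy.

Yes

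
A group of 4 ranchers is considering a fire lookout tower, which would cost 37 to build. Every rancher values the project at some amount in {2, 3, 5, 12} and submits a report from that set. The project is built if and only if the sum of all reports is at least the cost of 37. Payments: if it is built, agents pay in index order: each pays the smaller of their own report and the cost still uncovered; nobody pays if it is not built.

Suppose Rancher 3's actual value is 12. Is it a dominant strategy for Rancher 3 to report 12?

Consider the case where Rancher 1 reports 12, Rancher 2 reports 12 and Rancher 4 reports 12.
Truthful report 12: project built, pays 12, utility 12 - 12 = 0.
Report 2 instead: project built, pays 2, utility 12 - 2 = 10.
Since 10 > 0, reporting 2 is strictly better here, so truthful reporting is not dominant.

No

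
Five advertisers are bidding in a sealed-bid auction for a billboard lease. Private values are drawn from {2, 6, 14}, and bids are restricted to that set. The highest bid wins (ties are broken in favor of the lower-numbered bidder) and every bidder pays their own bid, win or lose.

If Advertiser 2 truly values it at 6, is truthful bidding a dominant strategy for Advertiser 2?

Consider the case where Advertiser 1 bids 2, Advertiser 3 bids 2, Advertiser 4 bids 2 and Advertiser 5 bids 14.
Truthful bid 6: loses but pays 6, utility -6.
Bid 2 instead: loses but pays 2, utility -2.
Since -2 > -6, bidding 2 is strictly better here, so truthful bidding is not dominant.

No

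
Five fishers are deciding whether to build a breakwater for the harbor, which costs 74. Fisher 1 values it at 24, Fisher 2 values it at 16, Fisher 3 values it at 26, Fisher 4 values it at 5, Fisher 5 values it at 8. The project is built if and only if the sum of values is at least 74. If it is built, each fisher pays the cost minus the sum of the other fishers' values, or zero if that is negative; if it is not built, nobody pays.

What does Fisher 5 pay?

Total value 79 ≥ cost 74, so the project is built.
The other fishers' values sum to 71.
Cost minus that sum is 74 - 71 = 3.

3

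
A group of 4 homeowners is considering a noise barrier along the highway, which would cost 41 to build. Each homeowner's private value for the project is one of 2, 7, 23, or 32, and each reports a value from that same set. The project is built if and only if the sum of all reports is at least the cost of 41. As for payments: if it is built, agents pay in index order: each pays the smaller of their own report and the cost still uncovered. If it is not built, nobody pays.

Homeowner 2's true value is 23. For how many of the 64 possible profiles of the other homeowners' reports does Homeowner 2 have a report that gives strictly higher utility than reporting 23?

47

Others report (2, 2, 32): truth gives 0; report 7 gives 16 > 0. Violating.
Others report (2, 7, 32): truth gives 0; report 2 gives 21 > 0. Violating.
Others report (2, 23, 23): truth gives 0; report 2 gives 21 > 0. Violating.
Others report (2, 23, 32): truth gives 0; report 2 gives 21 > 0. Violating.
Others report (2, 2, 2): truth gives 0; no alternative beats it.
Others report (2, 2, 7): truth gives 0; no alternative beats it.
(Checking all 64 profiles: 47 have a profitable deviation, 17 do not.)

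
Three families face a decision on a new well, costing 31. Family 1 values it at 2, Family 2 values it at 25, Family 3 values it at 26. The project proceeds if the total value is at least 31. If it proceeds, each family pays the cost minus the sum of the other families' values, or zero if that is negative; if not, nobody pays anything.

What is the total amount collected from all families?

7

Total value 53 ≥ cost 31, so it is built.
Family 1: others sum to 51; max(0, 31 - 51) = 0.
Family 2: others sum to 28; max(0, 31 - 28) = 3.
Family 3: others sum to 27; max(0, 31 - 27) = 4.
Total collected = 0 + 3 + 4 = 7.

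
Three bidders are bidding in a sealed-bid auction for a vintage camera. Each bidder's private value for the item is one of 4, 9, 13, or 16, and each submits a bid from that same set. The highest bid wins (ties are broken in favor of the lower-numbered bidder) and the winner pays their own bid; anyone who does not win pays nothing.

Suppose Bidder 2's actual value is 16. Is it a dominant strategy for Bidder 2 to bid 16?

No

Consider the case where Bidder 1 bids 4 and Bidder 3 bids 4.
Truthful bid 16: wins, pays 16, utility 16 - 16 = 0.
Bid 9 instead: wins, pays 9, utility 16 - 9 = 7.
Since 7 > 0, bidding 9 is strictly better here, so truthful bidding is not dominant.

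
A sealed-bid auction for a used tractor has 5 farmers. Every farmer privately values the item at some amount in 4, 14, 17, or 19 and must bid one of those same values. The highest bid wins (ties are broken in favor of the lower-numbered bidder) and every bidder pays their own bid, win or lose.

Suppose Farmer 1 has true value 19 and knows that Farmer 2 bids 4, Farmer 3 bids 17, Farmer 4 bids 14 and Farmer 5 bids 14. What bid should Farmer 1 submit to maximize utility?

17

Bid 4: loses but pays 4, utility -4.
Bid 14: loses but pays 14, utility -14.
Bid 17: wins, pays 17, utility 19 - 17 = 2.
Bid 19: wins, pays 19, utility 19 - 19 = 0.
The best choice is 17 with utility 2.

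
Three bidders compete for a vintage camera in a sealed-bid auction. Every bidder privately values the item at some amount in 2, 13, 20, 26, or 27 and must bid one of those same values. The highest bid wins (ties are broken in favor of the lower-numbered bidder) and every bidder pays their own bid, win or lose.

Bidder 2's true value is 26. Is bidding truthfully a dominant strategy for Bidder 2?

No

Consider the case where Bidder 1 bids 2 and Bidder 3 bids 2.
Truthful bid 26: wins, pays 26, utility 26 - 26 = 0.
Bid 13 instead: wins, pays 13, utility 26 - 13 = 13.
Since 13 > 0, bidding 13 is strictly better here, so truthful bidding is not dominant.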